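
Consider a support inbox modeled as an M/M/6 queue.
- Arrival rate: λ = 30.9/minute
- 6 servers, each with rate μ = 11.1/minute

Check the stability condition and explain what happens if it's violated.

Stability requires ρ = λ/(cμ) < 1
ρ = 30.9/(6 × 11.1) = 30.9/66.60 = 0.4640
Since 0.4640 < 1, the system is STABLE.
The servers are busy 46.40% of the time.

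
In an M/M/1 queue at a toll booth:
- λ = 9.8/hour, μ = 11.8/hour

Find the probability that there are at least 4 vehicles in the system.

ρ = λ/μ = 9.8/11.8 = 0.8305
P(N ≥ n) = ρⁿ
P(N ≥ 4) = 0.8305^4
P(N ≥ 4) = 0.4757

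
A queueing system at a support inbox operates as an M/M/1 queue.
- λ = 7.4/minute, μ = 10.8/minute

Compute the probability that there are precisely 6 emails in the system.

ρ = λ/μ = 7.4/10.8 = 0.6852
P(n) = (1-ρ)ρⁿ
P(6) = (1-0.6852) × 0.6852^6
P(6) = 0.3148 × 0.1035
P(6) = 0.03258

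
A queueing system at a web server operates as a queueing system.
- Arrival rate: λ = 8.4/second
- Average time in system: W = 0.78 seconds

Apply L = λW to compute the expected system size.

Little's Law: L = λW
L = 8.4 × 0.78 = 6.5520 requests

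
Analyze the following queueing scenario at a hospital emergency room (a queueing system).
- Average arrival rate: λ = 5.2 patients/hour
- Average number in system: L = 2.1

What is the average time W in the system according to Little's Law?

Little's Law: L = λW, so W = L/λ
W = 2.1/5.2 = 0.4038 hours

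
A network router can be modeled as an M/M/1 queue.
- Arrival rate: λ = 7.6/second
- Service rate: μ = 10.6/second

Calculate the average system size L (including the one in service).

ρ = λ/μ = 7.6/10.6 = 0.7170
For M/M/1: L = λ/(μ-λ)
L = 7.6/(10.6-7.6) = 7.6/3.00
L = 2.5333 packets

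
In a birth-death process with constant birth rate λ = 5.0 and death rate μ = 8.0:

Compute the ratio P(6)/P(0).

For constant rates: P(n)/P(0) = (λ/μ)^n
P(6)/P(0) = (5.0/8.0)^6 = 0.6250^6 = 0.05960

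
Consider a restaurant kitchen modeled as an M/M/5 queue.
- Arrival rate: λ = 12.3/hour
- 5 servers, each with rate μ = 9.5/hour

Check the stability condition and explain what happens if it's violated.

Stability requires ρ = λ/(cμ) < 1
ρ = 12.3/(5 × 9.5) = 12.3/47.50 = 0.2589
Since 0.2589 < 1, the system is STABLE.
The servers are busy 25.89% of the time.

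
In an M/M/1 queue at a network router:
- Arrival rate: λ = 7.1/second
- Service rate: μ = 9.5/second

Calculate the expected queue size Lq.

ρ = λ/μ = 7.1/9.5 = 0.7474
For M/M/1: Lq = λ²/(μ(μ-λ))
Lq = 50.41/(9.5 × 2.40)
Lq = 2.2110 packets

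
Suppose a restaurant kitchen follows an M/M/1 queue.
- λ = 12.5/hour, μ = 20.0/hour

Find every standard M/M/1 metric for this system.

Step 1: ρ = λ/μ = 12.5/20.0 = 0.6250
Step 2: L = λ/(μ-λ) = 12.5/7.50 = 1.6667
Step 3: Lq = λ²/(μ(μ-λ)) = 156.25/(20.0×7.50) = 1.0417
Step 4: W = 1/(μ-λ) = 1/7.50 = 0.133333
Step 5: Wq = λ/(μ(μ-λ)) = 12.5/(20.0×7.50) = 0.08333
Step 6: P(0) = 1-ρ = 0.3750
Verify: L = λW = 12.5×0.133333 = 1.6667 ✔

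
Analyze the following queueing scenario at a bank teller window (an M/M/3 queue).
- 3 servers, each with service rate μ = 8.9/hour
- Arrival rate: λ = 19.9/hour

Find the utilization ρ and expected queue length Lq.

Traffic intensity: ρ = λ/(cμ) = 19.9/(3×8.9) = 0.7453
Since ρ = 0.7453 < 1, system is stable.
Offered load a = λ/μ = cρ = 19.9/8.9 = 2.2360
P₀ = [ Σₙ₌₀^2 aⁿ/n! + a^3/(3!(1-ρ)) ]⁻¹
Σ = a^0/0! + a^1/1! + a^2/2! = 1.0000 + 2.2360 + 2.4997 = 5.7357
a^3/(3!(1-ρ)) = 11.1786/(6 × 0.254682) = 7.3154
P₀ = 1/(5.7357 + 7.3154) = 0.07662
Lq = P₀·a^3·ρ / (3!(1-ρ)²) = 0.07662 × 11.1786 × 0.7453 / (6 × 0.06486) = 1.6403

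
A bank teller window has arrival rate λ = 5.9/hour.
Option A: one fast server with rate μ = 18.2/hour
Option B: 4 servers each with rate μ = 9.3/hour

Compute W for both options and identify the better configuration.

Option A: single server μ = 18.2 (M/M/1)
  ρ_A = 5.9/18.2 = 0.3242
  W_A = 1/(μ-λ) = 1/(18.2-5.9) = 1/12.30 = 0.08130

Option B: 4 servers μ = 9.3 (M/M/4)
  ρ_B = λ/(cμ) = 5.9/(4×9.3) = 0.1586
  Offered load a = λ/μ = cρ = 5.9/9.3 = 0.6344
  P₀ = [ Σₙ₌₀^3 aⁿ/n! + a^4/(4!(1-ρ)) ]⁻¹
  Σ = a^0/0! + a^1/1! + a^2/2! + a^3/3! = 1.0000 + 0.6344 + 0.2012 + 0.04256 = 1.8782
  a^4/(4!(1-ρ)) = 0.1620/(24 × 0.8414) = 0.008022
  P₀ = 1/(1.8782 + 0.008022) = 0.5302
  Lq = P₀·a^4·ρ / (4!(1-ρ)²) = 0.53016 × 0.16199 × 0.15860 / (24 × 0.70795) = 0.0008016
  Wq_B = Lq/λ = 0.00080164/5.9 = 0.00013587
  W_B = Wq_B + 1/μ = 0.00013587 + 0.10753 = 0.1077

Since W_A = 0.08130 < W_B = 0.1077, Option A (single fast server) has the shorter time in system.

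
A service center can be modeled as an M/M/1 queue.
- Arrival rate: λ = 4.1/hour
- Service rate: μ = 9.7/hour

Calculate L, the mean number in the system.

ρ = λ/μ = 4.1/9.7 = 0.4227
For M/M/1: L = λ/(μ-λ)
L = 4.1/(9.7-4.1) = 4.1/5.60
L = 0.7321 customers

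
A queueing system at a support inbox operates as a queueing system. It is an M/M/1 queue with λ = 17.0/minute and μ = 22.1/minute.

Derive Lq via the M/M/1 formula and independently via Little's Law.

Method 1 (direct): Lq = λ²/(μ(μ-λ)) = 289.00/(22.1 × 5.10) = 2.5641

Method 2 (Little's Law):
W = 1/(μ-λ) = 1/5.10 = 0.19608
Wq = W - 1/μ = 0.19608 - 0.045249 = 0.15083
Lq = λWq = 17.0 × 0.15083 = 2.5641 ✔ (matches Method 1)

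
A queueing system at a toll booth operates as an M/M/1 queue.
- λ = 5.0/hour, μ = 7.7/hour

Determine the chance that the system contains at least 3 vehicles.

ρ = λ/μ = 5.0/7.7 = 0.64935
P(N ≥ n) = ρⁿ
P(N ≥ 3) = 0.64935^3
P(N ≥ 3) = 0.2738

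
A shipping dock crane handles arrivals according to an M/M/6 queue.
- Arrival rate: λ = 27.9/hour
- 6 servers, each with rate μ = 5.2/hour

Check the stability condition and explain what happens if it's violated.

Stability requires ρ = λ/(cμ) < 1
ρ = 27.9/(6 × 5.2) = 27.9/31.20 = 0.8942
Since 0.8942 < 1, the system is STABLE.
The servers are busy 89.42% of the time.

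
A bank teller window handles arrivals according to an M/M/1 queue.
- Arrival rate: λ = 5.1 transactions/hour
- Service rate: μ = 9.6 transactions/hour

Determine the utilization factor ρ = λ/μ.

Server utilization: ρ = λ/μ
ρ = 5.1/9.6 = 0.5312
The server is busy 53.12% of the time.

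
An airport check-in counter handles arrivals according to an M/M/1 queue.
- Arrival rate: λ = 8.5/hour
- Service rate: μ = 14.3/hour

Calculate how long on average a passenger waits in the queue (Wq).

First, compute utilization: ρ = λ/μ = 8.5/14.3 = 0.5944
For M/M/1: Wq = λ/(μ(μ-λ))
Wq = 8.5/(14.3 × (14.3-8.5))
Wq = 8.5/(14.3 × 5.80)
Wq = 0.1025 hours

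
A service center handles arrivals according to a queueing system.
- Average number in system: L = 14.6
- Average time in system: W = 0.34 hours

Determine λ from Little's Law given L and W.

Little's Law: L = λW, so λ = L/W
λ = 14.6/0.34 = 42.9412 customers/hour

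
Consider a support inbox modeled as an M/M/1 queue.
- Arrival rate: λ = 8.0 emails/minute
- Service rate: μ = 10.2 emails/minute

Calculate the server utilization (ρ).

Server utilization: ρ = λ/μ
ρ = 8.0/10.2 = 0.7843
The server is busy 78.43% of the time.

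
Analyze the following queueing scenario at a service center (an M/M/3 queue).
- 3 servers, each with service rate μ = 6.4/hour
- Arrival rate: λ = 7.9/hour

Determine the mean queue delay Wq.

Traffic intensity: ρ = λ/(cμ) = 7.9/(3×6.4) = 0.4115
Since ρ = 0.4115 < 1, system is stable.
Offered load a = λ/μ = cρ = 7.9/6.4 = 1.2344
P₀ = [ Σₙ₌₀^2 aⁿ/n! + a^3/(3!(1-ρ)) ]⁻¹
Σ = a^0/0! + a^1/1! + a^2/2! = 1.0000 + 1.2344 + 0.7618 = 2.9962
a^3/(3!(1-ρ)) = 1.8808/(6 × 0.58854) = 0.5326
P₀ = 1/(2.9962 + 0.5326) = 0.2834
Lq = P₀·a^3·ρ / (3!(1-ρ)²) = 0.2834 × 1.8808 × 0.4115 / (6 × 0.3464) = 0.1055
Wq = Lq/λ = 0.10552/7.9 = 0.01336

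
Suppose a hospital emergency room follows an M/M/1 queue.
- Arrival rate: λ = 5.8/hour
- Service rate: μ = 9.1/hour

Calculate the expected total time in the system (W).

First, compute utilization: ρ = λ/μ = 5.8/9.1 = 0.6374
For M/M/1: W = 1/(μ-λ)
W = 1/(9.1-5.8) = 1/3.30
W = 0.3030 hours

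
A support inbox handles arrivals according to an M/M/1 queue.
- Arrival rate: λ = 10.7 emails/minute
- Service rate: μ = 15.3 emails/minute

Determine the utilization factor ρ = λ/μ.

Server utilization: ρ = λ/μ
ρ = 10.7/15.3 = 0.6993
The server is busy 69.93% of the time.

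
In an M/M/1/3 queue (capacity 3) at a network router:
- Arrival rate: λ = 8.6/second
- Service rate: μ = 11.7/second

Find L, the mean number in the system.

ρ = λ/μ = 8.6/11.7 = 0.73504
P₀ = (1-ρ)/(1-ρ^(K+1)) = (1-0.73504)/(1-0.73504^4) = 0.2650/0.7081 = 0.3742
P_K = P₀×ρ^K = 0.3742 × 0.73504^3 = 0.3742 × 0.3971 = 0.1486
L = ρ[1 - (K+1)ρ^K + Kρ^(K+1)] / [(1-ρ)(1-ρ^(K+1))]
L = 0.73504 × (1 - 4×0.39713 + 3×0.29191) / ((1 - 0.73504) × (1 - 0.29191)) = 1.1252 packets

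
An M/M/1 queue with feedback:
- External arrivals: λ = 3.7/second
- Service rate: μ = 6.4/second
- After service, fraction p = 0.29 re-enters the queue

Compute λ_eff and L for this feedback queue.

Effective arrival rate: λ_eff = λ/(1-p) = 3.7/(1-0.29) = 3.7/0.71 = 5.21127
ρ = λ_eff/μ = 5.21127/6.4 = 0.81426
L = ρ/(1-ρ) = 0.81426/(1-0.81426) = 4.3839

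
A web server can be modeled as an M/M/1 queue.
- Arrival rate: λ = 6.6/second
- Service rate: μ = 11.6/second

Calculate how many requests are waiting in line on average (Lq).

ρ = λ/μ = 6.6/11.6 = 0.5690
For M/M/1: Lq = λ²/(μ(μ-λ))
Lq = 43.56/(11.6 × 5.00)
Lq = 0.7510 requests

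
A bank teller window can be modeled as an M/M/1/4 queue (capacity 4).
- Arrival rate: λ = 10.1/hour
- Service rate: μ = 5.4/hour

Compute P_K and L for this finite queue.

ρ = λ/μ = 10.1/5.4 = 1.8704
P₀ = (1-ρ)/(1-ρ^(K+1)) = (1-1.8704)/(1-1.8704^5) = -0.8704/-21.8914 = 0.03976
P_K = P₀×ρ^K = 0.03976 × 1.8704^4 = 0.03976 × 12.2388 = 0.4866
Blocking probability P_4 = 0.4866 (48.66%)
L = ρ[1 - (K+1)ρ^K + Kρ^(K+1)] / [(1-ρ)(1-ρ^(K+1))]
L = 1.8704 × (1 - 5×12.2388 + 4×22.8914) / ((1 - 1.8704) × (1 - 22.8914)) = 3.0795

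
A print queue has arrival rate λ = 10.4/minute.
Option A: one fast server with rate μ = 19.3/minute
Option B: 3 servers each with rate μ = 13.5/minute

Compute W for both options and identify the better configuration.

Option A: single server μ = 19.3 (M/M/1)
  ρ_A = 10.4/19.3 = 0.5389
  W_A = 1/(μ-λ) = 1/(19.3-10.4) = 1/8.90 = 0.1124

Option B: 3 servers μ = 13.5 (M/M/3)
  ρ_B = λ/(cμ) = 10.4/(3×13.5) = 0.2568
  Offered load a = λ/μ = cρ = 10.4/13.5 = 0.7704
  P₀ = [ Σₙ₌₀^2 aⁿ/n! + a^3/(3!(1-ρ)) ]⁻¹
  Σ = a^0/0! + a^1/1! + a^2/2! = 1.0000 + 0.7704 + 0.2967 = 2.0671
  a^3/(3!(1-ρ)) = 0.4572/(6 × 0.7432) = 0.1025
  P₀ = 1/(2.0671 + 0.1025) = 0.4609
  Lq = P₀·a^3·ρ / (3!(1-ρ)²) = 0.4609 × 0.4572 × 0.2568 / (6 × 0.5524) = 0.01633
  Wq_B = Lq/λ = 0.01633/10.4 = 0.001570
  W_B = Wq_B + 1/μ = 0.001570 + 0.07407 = 0.07564

Since W_B = 0.07564 < W_A = 0.1124, Option B (multiple servers) has the shorter time in system.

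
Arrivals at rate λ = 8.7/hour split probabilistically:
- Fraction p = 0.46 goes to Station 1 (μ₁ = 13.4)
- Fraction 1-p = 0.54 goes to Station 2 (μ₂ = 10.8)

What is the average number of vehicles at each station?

Effective rates: λ₁ = 8.7×0.46 = 4.002, λ₂ = 8.7×0.54 = 4.698
Station 1: ρ₁ = 4.002/13.4 = 0.29866, L₁ = ρ₁/(1-ρ₁) = 0.29866/(1-0.29866) = 0.4258
Station 2: ρ₂ = 4.698/10.8 = 0.4350, L₂ = ρ₂/(1-ρ₂) = 0.4350/(1-0.4350) = 0.7699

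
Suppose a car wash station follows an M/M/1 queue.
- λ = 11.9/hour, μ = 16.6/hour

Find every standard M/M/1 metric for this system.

Step 1: ρ = λ/μ = 11.9/16.6 = 0.7169
Step 2: L = λ/(μ-λ) = 11.9/4.70 = 2.5319
Step 3: Lq = λ²/(μ(μ-λ)) = 141.61/(16.6×4.70) = 1.8150
Step 4: W = 1/(μ-λ) = 1/4.70 = 0.212766
Step 5: Wq = λ/(μ(μ-λ)) = 11.9/(16.6×4.70) = 0.1525
Step 6: P(0) = 1-ρ = 0.2831
Verify: L = λW = 11.9×0.212766 = 2.5319 ✔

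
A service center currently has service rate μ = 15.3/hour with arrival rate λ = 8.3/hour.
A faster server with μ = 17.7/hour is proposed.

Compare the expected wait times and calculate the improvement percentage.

System 1: ρ₁ = 8.3/15.3 = 0.5425, W₁ = 1/(15.3-8.3) = 0.142857
System 2: ρ₂ = 8.3/17.7 = 0.4689, W₂ = 1/(17.7-8.3) = 0.106383
Improvement: (W₁-W₂)/W₁ = (0.142857-0.106383)/0.142857 = 25.53%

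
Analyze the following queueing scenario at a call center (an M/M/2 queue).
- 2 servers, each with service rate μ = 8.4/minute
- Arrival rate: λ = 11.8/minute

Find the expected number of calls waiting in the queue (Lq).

Traffic intensity: ρ = λ/(cμ) = 11.8/(2×8.4) = 0.7024
Since ρ = 0.7024 < 1, system is stable.
Offered load a = λ/μ = cρ = 11.8/8.4 = 1.4048
P₀ = [ Σₙ₌₀^1 aⁿ/n! + a^2/(2!(1-ρ)) ]⁻¹
Σ = a^0/0! + a^1/1! = 1.0000 + 1.4048 = 2.4048
a^2/(2!(1-ρ)) = 1.97336/(2 × 0.297619) = 3.3152
P₀ = 1/(2.4048 + 3.3152) = 0.1748
Lq = P₀·a^2·ρ / (2!(1-ρ)²) = 0.174825 × 1.97336 × 0.702381 / (2 × 0.0885771) = 1.3678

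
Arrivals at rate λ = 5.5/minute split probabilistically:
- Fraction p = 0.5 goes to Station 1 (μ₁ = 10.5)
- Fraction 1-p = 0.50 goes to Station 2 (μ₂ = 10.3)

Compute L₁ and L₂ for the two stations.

Effective rates: λ₁ = 5.5×0.5 = 2.75, λ₂ = 5.5×0.50 = 2.75
Station 1: ρ₁ = 2.75/10.5 = 0.2619, L₁ = ρ₁/(1-ρ₁) = 0.2619/(1-0.2619) = 0.3548
Station 2: ρ₂ = 2.75/10.3 = 0.26699, L₂ = ρ₂/(1-ρ₂) = 0.26699/(1-0.26699) = 0.3642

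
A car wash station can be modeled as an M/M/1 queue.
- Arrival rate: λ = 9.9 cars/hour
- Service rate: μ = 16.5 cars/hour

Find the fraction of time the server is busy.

Server utilization: ρ = λ/μ
ρ = 9.9/16.5 = 0.6000
The server is busy 60.00% of the time.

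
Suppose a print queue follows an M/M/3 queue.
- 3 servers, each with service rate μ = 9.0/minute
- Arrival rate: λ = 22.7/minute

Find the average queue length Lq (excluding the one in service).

Traffic intensity: ρ = λ/(cμ) = 22.7/(3×9.0) = 0.8407
Since ρ = 0.8407 < 1, system is stable.
Offered load a = λ/μ = cρ = 22.7/9.0 = 2.5222
P₀ = [ Σₙ₌₀^2 aⁿ/n! + a^3/(3!(1-ρ)) ]⁻¹
Σ = a^0/0! + a^1/1! + a^2/2! = 1.0000 + 2.5222 + 3.1808 = 6.7030
a^3/(3!(1-ρ)) = 16.0454/(6 × 0.159259) = 16.7917
P₀ = 1/(6.7030 + 16.7917) = 0.04256
Lq = P₀·a^3·ρ / (3!(1-ρ)²) = 0.0425628 × 16.0454 × 0.840741 / (6 × 0.0253635) = 3.7730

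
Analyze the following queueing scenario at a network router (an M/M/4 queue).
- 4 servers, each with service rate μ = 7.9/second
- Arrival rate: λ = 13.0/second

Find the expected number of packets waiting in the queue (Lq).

Traffic intensity: ρ = λ/(cμ) = 13.0/(4×7.9) = 0.4114
Since ρ = 0.4114 < 1, system is stable.
Offered load a = λ/μ = cρ = 13.0/7.9 = 1.6456
P₀ = [ Σₙ₌₀^3 aⁿ/n! + a^4/(4!(1-ρ)) ]⁻¹
Σ = a^0/0! + a^1/1! + a^2/2! + a^3/3! = 1.0000 + 1.6456 + 1.3539 + 0.7427 = 4.7422
a^4/(4!(1-ρ)) = 7.3327/(24 × 0.5886) = 0.5191
P₀ = 1/(4.7422 + 0.5191) = 0.1901
Lq = P₀·a^4·ρ / (4!(1-ρ)²) = 0.1901 × 7.3327 × 0.4114 / (24 × 0.3465) = 0.06896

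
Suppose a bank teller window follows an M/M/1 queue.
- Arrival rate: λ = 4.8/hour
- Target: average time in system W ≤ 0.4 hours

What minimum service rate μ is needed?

For M/M/1: W = 1/(μ-λ)
Need W ≤ 0.4, so 1/(μ-λ) ≤ 0.4
μ - λ ≥ 1/0.4 = 2.5000
μ ≥ 4.8 + 2.5000 = 7.3000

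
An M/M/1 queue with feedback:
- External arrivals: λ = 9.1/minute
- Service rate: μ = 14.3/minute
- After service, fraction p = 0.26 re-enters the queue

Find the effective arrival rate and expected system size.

Effective arrival rate: λ_eff = λ/(1-p) = 9.1/(1-0.26) = 9.1/0.74 = 12.2973
ρ = λ_eff/μ = 12.2973/14.3 = 0.859951
L = ρ/(1-ρ) = 0.859951/(1-0.859951) = 6.1404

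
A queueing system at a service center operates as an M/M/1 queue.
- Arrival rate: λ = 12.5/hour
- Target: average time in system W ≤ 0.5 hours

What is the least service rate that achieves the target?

For M/M/1: W = 1/(μ-λ)
Need W ≤ 0.5, so 1/(μ-λ) ≤ 0.5
μ - λ ≥ 1/0.5 = 2.0000
μ ≥ 12.5 + 2.0000 = 14.5000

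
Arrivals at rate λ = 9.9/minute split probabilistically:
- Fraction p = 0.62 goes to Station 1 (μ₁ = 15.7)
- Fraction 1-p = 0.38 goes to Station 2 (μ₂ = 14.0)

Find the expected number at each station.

Effective rates: λ₁ = 9.9×0.62 = 6.138, λ₂ = 9.9×0.38 = 3.762
Station 1: ρ₁ = 6.138/15.7 = 0.39096, L₁ = ρ₁/(1-ρ₁) = 0.39096/(1-0.39096) = 0.6419
Station 2: ρ₂ = 3.762/14.0 = 0.268714, L₂ = ρ₂/(1-ρ₂) = 0.268714/(1-0.268714) = 0.3675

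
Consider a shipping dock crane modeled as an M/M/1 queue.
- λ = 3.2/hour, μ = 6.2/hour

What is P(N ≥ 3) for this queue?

ρ = λ/μ = 3.2/6.2 = 0.5161
P(N ≥ n) = ρⁿ
P(N ≥ 3) = 0.5161^3
P(N ≥ 3) = 0.1375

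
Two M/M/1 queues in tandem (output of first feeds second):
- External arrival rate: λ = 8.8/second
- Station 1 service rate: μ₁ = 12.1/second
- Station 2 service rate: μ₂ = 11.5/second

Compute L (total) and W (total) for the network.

By Jackson's theorem, each station behaves as independent M/M/1.
Station 1: ρ₁ = 8.8/12.1 = 0.7273, L₁ = ρ₁/(1-ρ₁) = λ/(μ₁-λ) = 8.8/3.30 = 2.66667
Station 2: ρ₂ = 8.8/11.5 = 0.7652, L₂ = ρ₂/(1-ρ₂) = λ/(μ₂-λ) = 8.8/2.70 = 3.25926
Total: L = L₁ + L₂ = 2.66667 + 3.25926 = 5.9259
W = L/λ = 5.9259/8.8 = 0.6734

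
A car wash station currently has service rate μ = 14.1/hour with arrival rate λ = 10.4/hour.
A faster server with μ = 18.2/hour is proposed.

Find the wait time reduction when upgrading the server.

System 1: ρ₁ = 10.4/14.1 = 0.7376, W₁ = 1/(14.1-10.4) = 0.27027
System 2: ρ₂ = 10.4/18.2 = 0.5714, W₂ = 1/(18.2-10.4) = 0.12821
Improvement: (W₁-W₂)/W₁ = (0.27027-0.12821)/0.27027 = 52.56%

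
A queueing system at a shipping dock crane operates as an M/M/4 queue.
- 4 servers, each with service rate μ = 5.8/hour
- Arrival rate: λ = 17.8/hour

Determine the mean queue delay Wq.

Traffic intensity: ρ = λ/(cμ) = 17.8/(4×5.8) = 0.7672
Since ρ = 0.7672 < 1, system is stable.
Offered load a = λ/μ = cρ = 17.8/5.8 = 3.0690
P₀ = [ Σₙ₌₀^3 aⁿ/n! + a^4/(4!(1-ρ)) ]⁻¹
Σ = a^0/0! + a^1/1! + a^2/2! + a^3/3! = 1.0000 + 3.0690 + 4.7093 + 4.8175 = 13.5958
a^4/(4!(1-ρ)) = 88.7091/(24 × 0.232759) = 15.8800
P₀ = 1/(13.5958 + 15.8800) = 0.03393
Lq = P₀·a^4·ρ / (4!(1-ρ)²) = 0.03393 × 88.7091 × 0.7672 / (24 × 0.05418) = 1.7759
Wq = Lq/λ = 1.7759/17.8 = 0.09977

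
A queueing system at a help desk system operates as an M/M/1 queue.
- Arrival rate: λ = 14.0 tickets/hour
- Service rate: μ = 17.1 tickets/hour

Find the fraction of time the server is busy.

Server utilization: ρ = λ/μ
ρ = 14.0/17.1 = 0.8187
The server is busy 81.87% of the time.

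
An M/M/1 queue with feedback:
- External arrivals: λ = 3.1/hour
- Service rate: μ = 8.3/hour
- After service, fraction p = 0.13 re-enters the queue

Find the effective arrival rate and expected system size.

Effective arrival rate: λ_eff = λ/(1-p) = 3.1/(1-0.13) = 3.1/0.87 = 3.5632
ρ = λ_eff/μ = 3.5632/8.3 = 0.4293
L = ρ/(1-ρ) = 0.4293/(1-0.4293) = 0.7522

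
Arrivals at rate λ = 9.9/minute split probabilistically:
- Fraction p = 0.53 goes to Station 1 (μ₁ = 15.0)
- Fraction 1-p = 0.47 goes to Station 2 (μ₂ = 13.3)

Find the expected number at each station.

Effective rates: λ₁ = 9.9×0.53 = 5.247, λ₂ = 9.9×0.47 = 4.653
Station 1: ρ₁ = 5.247/15.0 = 0.3498, L₁ = ρ₁/(1-ρ₁) = 0.3498/(1-0.3498) = 0.5380
Station 2: ρ₂ = 4.653/13.3 = 0.34985, L₂ = ρ₂/(1-ρ₂) = 0.34985/(1-0.34985) = 0.5381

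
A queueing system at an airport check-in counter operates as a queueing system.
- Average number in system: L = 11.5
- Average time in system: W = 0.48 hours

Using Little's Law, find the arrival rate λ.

Little's Law: L = λW, so λ = L/W
λ = 11.5/0.48 = 23.9583 passengers/hour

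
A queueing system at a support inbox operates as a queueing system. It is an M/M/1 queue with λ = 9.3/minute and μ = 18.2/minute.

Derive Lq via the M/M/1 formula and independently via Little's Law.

Method 1 (direct): Lq = λ²/(μ(μ-λ)) = 86.49/(18.2 × 8.90) = 0.5340

Method 2 (Little's Law):
W = 1/(μ-λ) = 1/8.90 = 0.11235955
Wq = W - 1/μ = 0.11235955 - 0.054945055 = 0.057414
Lq = λWq = 9.3 × 0.057414 = 0.5340 ✔ (matches Method 1)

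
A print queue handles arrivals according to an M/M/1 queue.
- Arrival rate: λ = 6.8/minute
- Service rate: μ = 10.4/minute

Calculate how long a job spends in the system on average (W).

First, compute utilization: ρ = λ/μ = 6.8/10.4 = 0.6538
For M/M/1: W = 1/(μ-λ)
W = 1/(10.4-6.8) = 1/3.60
W = 0.2778 minutes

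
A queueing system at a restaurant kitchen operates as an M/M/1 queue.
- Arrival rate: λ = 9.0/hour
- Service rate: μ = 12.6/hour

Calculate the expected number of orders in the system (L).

ρ = λ/μ = 9.0/12.6 = 0.7143
For M/M/1: L = λ/(μ-λ)
L = 9.0/(12.6-9.0) = 9.0/3.60
L = 2.5000 orders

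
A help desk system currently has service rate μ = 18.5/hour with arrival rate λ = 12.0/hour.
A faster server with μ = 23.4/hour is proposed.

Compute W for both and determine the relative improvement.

System 1: ρ₁ = 12.0/18.5 = 0.6486, W₁ = 1/(18.5-12.0) = 0.15385
System 2: ρ₂ = 12.0/23.4 = 0.5128, W₂ = 1/(23.4-12.0) = 0.087719
Improvement: (W₁-W₂)/W₁ = (0.15385-0.087719)/0.15385 = 42.98%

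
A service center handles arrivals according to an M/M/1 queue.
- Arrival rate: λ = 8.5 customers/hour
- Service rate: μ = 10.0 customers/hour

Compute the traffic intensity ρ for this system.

Server utilization: ρ = λ/μ
ρ = 8.5/10.0 = 0.8500
The server is busy 85.00% of the time.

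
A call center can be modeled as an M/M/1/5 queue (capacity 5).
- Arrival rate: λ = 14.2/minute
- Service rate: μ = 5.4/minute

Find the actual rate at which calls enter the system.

ρ = λ/μ = 14.2/5.4 = 2.6296
P₀ = (1-ρ)/(1-ρ^(K+1)) = (1-2.6296)/(1-2.6296^6) = -1.6296/-329.6269 = 0.004944
P_K = P₀×ρ^K = 0.004944 × 2.6296^5 = 0.004944 × 125.7328 = 0.6216
λ_eff = λ(1-P_K) = 14.2 × (1 - 0.6216) = 14.2 × 0.3784 = 5.3733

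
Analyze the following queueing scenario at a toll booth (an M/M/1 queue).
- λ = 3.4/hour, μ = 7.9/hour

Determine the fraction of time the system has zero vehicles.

ρ = λ/μ = 3.4/7.9 = 0.4304
P(0) = 1 - ρ = 1 - 0.4304 = 0.5696
The server is idle 56.96% of the time.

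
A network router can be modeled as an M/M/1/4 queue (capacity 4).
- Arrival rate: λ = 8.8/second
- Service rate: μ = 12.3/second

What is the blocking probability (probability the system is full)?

ρ = λ/μ = 8.8/12.3 = 0.71545
P₀ = (1-ρ)/(1-ρ^(K+1)) = (1-0.71545)/(1-0.71545^5) = 0.2845/0.8125 = 0.3502
P_K = P₀×ρ^K = 0.3502 × 0.71545^4 = 0.3502 × 0.2620 = 0.09175
Blocking probability = 9.18%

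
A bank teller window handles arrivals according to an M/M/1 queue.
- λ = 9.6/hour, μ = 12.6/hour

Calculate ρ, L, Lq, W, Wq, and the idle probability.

Step 1: ρ = λ/μ = 9.6/12.6 = 0.7619
Step 2: L = λ/(μ-λ) = 9.6/3.00 = 3.2000
Step 3: Lq = λ²/(μ(μ-λ)) = 92.16/(12.6×3.00) = 2.4381
Step 4: W = 1/(μ-λ) = 1/3.00 = 0.33333
Step 5: Wq = λ/(μ(μ-λ)) = 9.6/(12.6×3.00) = 0.2540
Step 6: P(0) = 1-ρ = 0.2381
Verify: L = λW = 9.6×0.33333 = 3.2000 ✔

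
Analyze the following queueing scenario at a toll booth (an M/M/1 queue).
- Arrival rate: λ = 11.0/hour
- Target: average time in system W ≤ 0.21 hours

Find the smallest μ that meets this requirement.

For M/M/1: W = 1/(μ-λ)
Need W ≤ 0.21, so 1/(μ-λ) ≤ 0.21
μ - λ ≥ 1/0.21 = 4.7619
μ ≥ 11.0 + 4.7619 = 15.7619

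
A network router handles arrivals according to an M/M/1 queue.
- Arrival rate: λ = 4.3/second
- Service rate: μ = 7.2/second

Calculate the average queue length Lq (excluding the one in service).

ρ = λ/μ = 4.3/7.2 = 0.5972
For M/M/1: Lq = λ²/(μ(μ-λ))
Lq = 18.49/(7.2 × 2.90)
Lq = 0.8855 packets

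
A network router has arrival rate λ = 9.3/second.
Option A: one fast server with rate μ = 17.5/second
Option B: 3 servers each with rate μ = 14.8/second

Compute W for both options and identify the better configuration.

Option A: single server μ = 17.5 (M/M/1)
  ρ_A = 9.3/17.5 = 0.5314
  W_A = 1/(μ-λ) = 1/(17.5-9.3) = 1/8.20 = 0.1220

Option B: 3 servers μ = 14.8 (M/M/3)
  ρ_B = λ/(cμ) = 9.3/(3×14.8) = 0.2095
  Offered load a = λ/μ = cρ = 9.3/14.8 = 0.6284
  P₀ = [ Σₙ₌₀^2 aⁿ/n! + a^3/(3!(1-ρ)) ]⁻¹
  Σ = a^0/0! + a^1/1! + a^2/2! = 1.0000 + 0.6284 + 0.1974 = 1.8258
  a^3/(3!(1-ρ)) = 0.2481/(6 × 0.7905) = 0.05231
  P₀ = 1/(1.82581 + 0.0523104) = 0.5324
  Lq = P₀·a^3·ρ / (3!(1-ρ)²) = 0.53245 × 0.24812 × 0.20946 / (6 × 0.62495) = 0.007380
  Wq_B = Lq/λ = 0.007380/9.3 = 0.0007935
  W_B = Wq_B + 1/μ = 0.0007935 + 0.06757 = 0.06836

Since W_B = 0.06836 < W_A = 0.1220, Option B (multiple servers) has the shorter time in system.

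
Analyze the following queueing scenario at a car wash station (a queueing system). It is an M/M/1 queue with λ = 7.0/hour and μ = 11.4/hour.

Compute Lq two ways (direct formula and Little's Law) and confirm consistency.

Method 1 (direct): Lq = λ²/(μ(μ-λ)) = 49.00/(11.4 × 4.40) = 0.9769

Method 2 (Little's Law):
W = 1/(μ-λ) = 1/4.40 = 0.2272727
Wq = W - 1/μ = 0.2272727 - 0.08771930 = 0.139553
Lq = λWq = 7.0 × 0.139553 = 0.9769 ✔ (matches Method 1)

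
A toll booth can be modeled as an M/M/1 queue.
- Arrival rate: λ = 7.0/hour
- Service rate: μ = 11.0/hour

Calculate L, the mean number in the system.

ρ = λ/μ = 7.0/11.0 = 0.6364
For M/M/1: L = λ/(μ-λ)
L = 7.0/(11.0-7.0) = 7.0/4.00
L = 1.7500 vehicles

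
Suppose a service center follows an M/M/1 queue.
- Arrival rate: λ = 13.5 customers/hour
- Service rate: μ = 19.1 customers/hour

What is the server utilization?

Server utilization: ρ = λ/μ
ρ = 13.5/19.1 = 0.7068
The server is busy 70.68% of the time.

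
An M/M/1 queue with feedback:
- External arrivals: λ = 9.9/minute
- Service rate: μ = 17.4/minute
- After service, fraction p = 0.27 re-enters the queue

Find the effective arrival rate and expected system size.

Effective arrival rate: λ_eff = λ/(1-p) = 9.9/(1-0.27) = 9.9/0.73 = 13.56164
ρ = λ_eff/μ = 13.56164/17.4 = 0.779405
L = ρ/(1-ρ) = 0.779405/(1-0.779405) = 3.5332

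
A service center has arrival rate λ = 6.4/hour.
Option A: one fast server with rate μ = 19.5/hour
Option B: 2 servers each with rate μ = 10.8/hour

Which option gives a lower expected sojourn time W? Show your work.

Option A: single server μ = 19.5 (M/M/1)
  ρ_A = 6.4/19.5 = 0.3282
  W_A = 1/(μ-λ) = 1/(19.5-6.4) = 1/13.10 = 0.07634

Option B: 2 servers μ = 10.8 (M/M/2)
  ρ_B = λ/(cμ) = 6.4/(2×10.8) = 0.2963
  Offered load a = λ/μ = cρ = 6.4/10.8 = 0.5926
  P₀ = [ Σₙ₌₀^1 aⁿ/n! + a^2/(2!(1-ρ)) ]⁻¹
  Σ = a^0/0! + a^1/1! = 1.0000 + 0.5926 = 1.5926
  a^2/(2!(1-ρ)) = 0.3512/(2 × 0.7037) = 0.2495
  P₀ = 1/(1.5926 + 0.2495) = 0.5429
  Lq = P₀·a^2·ρ / (2!(1-ρ)²) = 0.54286 × 0.35117 × 0.29630 / (2 × 0.49520) = 0.05703
  Wq_B = Lq/λ = 0.05703/6.4 = 0.008911
  W_B = Wq_B + 1/μ = 0.008911 + 0.09259 = 0.1015

Since W_A = 0.07634 < W_B = 0.1015, Option A (single fast server) has the shorter time in system.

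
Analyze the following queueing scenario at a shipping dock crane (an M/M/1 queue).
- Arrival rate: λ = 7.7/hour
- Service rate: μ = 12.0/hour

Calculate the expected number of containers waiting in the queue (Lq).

ρ = λ/μ = 7.7/12.0 = 0.6417
For M/M/1: Lq = λ²/(μ(μ-λ))
Lq = 59.29/(12.0 × 4.30)
Lq = 1.1490 containers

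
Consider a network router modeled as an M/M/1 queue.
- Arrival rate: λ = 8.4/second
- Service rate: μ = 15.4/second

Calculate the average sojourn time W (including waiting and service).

First, compute utilization: ρ = λ/μ = 8.4/15.4 = 0.5455
For M/M/1: W = 1/(μ-λ)
W = 1/(15.4-8.4) = 1/7.00
W = 0.1429 seconds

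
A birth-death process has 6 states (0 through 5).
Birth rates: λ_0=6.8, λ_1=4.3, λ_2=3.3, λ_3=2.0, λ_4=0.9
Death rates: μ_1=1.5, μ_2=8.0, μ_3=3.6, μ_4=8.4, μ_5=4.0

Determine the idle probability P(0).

Ratios P(n)/P(0) = (λ₀···λₙ₋₁)/(μ₁···μₙ):
P(1)/P(0) = (6.8)/(1.5) = 4.5333
P(2)/P(0) = (6.8×4.3)/(1.5×8.0) = 2.4367
P(3)/P(0) = (6.8×4.3×3.3)/(1.5×8.0×3.6) = 2.2336
P(4)/P(0) = (6.8×4.3×3.3×2.0)/(1.5×8.0×3.6×8.4) = 0.5318
P(5)/P(0) = (6.8×4.3×3.3×2.0×0.9)/(1.5×8.0×3.6×8.4×4.0) = 0.1197

Normalization: ∑ P(n) = 1
P(0) × (1.0000 + 4.5333 + 2.4367 + 2.2336 + 0.5318 + 0.1197) = 1
P(0) × 10.8551 = 1
P(0) = 1/10.8551 = 0.09212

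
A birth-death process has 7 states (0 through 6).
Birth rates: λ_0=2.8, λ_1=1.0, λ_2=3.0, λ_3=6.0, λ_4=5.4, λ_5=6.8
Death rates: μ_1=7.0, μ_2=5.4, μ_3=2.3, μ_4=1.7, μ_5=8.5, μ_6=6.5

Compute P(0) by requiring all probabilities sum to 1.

Ratios P(n)/P(0) = (λ₀···λₙ₋₁)/(μ₁···μₙ):
P(1)/P(0) = (2.8)/(7.0) = 0.40000
P(2)/P(0) = (2.8×1.0)/(7.0×5.4) = 0.074074
P(3)/P(0) = (2.8×1.0×3.0)/(7.0×5.4×2.3) = 0.096618
P(4)/P(0) = (2.8×1.0×3.0×6.0)/(7.0×5.4×2.3×1.7) = 0.34101
P(5)/P(0) = (2.8×1.0×3.0×6.0×5.4)/(7.0×5.4×2.3×1.7×8.5) = 0.21664
P(6)/P(0) = (2.8×1.0×3.0×6.0×5.4×6.8)/(7.0×5.4×2.3×1.7×8.5×6.5) = 0.22664

Normalization: ∑ P(n) = 1
P(0) × (1.0000 + 0.40000 + 0.074074 + 0.096618 + 0.34101 + 0.21664 + 0.22664) = 1
P(0) × 2.3550 = 1
P(0) = 1/2.3550 = 0.4246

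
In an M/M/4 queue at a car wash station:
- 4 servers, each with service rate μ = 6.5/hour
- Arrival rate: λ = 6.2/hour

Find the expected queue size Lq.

Traffic intensity: ρ = λ/(cμ) = 6.2/(4×6.5) = 0.2385
Since ρ = 0.2385 < 1, system is stable.
Offered load a = λ/μ = cρ = 6.2/6.5 = 0.9538
P₀ = [ Σₙ₌₀^3 aⁿ/n! + a^4/(4!(1-ρ)) ]⁻¹
Σ = a^0/0! + a^1/1! + a^2/2! + a^3/3! = 1.0000 + 0.95385 + 0.45491 + 0.14464 = 2.5534
a^4/(4!(1-ρ)) = 0.8278/(24 × 0.7615) = 0.04529
P₀ = 1/(2.5534 + 0.04529) = 0.3848
Lq = P₀·a^4·ρ / (4!(1-ρ)²) = 0.38481 × 0.82778 × 0.23846 / (24 × 0.57994) = 0.005457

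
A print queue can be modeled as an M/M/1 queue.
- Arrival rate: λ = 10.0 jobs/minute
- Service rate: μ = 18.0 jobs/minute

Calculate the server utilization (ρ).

Server utilization: ρ = λ/μ
ρ = 10.0/18.0 = 0.5556
The server is busy 55.56% of the time.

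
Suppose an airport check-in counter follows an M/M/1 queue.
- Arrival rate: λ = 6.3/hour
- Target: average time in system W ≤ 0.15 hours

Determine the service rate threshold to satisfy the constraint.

For M/M/1: W = 1/(μ-λ)
Need W ≤ 0.15, so 1/(μ-λ) ≤ 0.15
μ - λ ≥ 1/0.15 = 6.6667
μ ≥ 6.3 + 6.6667 = 12.9667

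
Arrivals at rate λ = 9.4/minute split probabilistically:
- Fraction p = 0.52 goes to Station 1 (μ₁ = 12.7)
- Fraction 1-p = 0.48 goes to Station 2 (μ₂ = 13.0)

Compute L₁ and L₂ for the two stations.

Effective rates: λ₁ = 9.4×0.52 = 4.888, λ₂ = 9.4×0.48 = 4.512
Station 1: ρ₁ = 4.888/12.7 = 0.38488, L₁ = ρ₁/(1-ρ₁) = 0.38488/(1-0.38488) = 0.6257
Station 2: ρ₂ = 4.512/13.0 = 0.3471, L₂ = ρ₂/(1-ρ₂) = 0.3471/(1-0.3471) = 0.5316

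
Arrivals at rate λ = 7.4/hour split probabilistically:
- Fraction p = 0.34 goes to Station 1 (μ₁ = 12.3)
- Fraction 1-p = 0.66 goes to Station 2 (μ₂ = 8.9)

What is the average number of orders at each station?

Effective rates: λ₁ = 7.4×0.34 = 2.516, λ₂ = 7.4×0.66 = 4.884
Station 1: ρ₁ = 2.516/12.3 = 0.2046, L₁ = ρ₁/(1-ρ₁) = 0.2046/(1-0.2046) = 0.2572
Station 2: ρ₂ = 4.884/8.9 = 0.54876, L₂ = ρ₂/(1-ρ₂) = 0.54876/(1-0.54876) = 1.2161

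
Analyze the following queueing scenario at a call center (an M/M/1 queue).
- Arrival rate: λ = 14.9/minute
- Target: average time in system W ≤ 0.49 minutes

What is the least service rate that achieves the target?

For M/M/1: W = 1/(μ-λ)
Need W ≤ 0.49, so 1/(μ-λ) ≤ 0.49
μ - λ ≥ 1/0.49 = 2.0408
μ ≥ 14.9 + 2.0408 = 16.9408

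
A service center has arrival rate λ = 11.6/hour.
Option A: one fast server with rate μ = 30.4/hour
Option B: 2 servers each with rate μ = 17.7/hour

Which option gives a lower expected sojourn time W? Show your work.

Option A: single server μ = 30.4 (M/M/1)
  ρ_A = 11.6/30.4 = 0.3816
  W_A = 1/(μ-λ) = 1/(30.4-11.6) = 1/18.80 = 0.05319

Option B: 2 servers μ = 17.7 (M/M/2)
  ρ_B = λ/(cμ) = 11.6/(2×17.7) = 0.3277
  Offered load a = λ/μ = cρ = 11.6/17.7 = 0.6554
  P₀ = [ Σₙ₌₀^1 aⁿ/n! + a^2/(2!(1-ρ)) ]⁻¹
  Σ = a^0/0! + a^1/1! = 1.0000 + 0.6554 = 1.6554
  a^2/(2!(1-ρ)) = 0.4295/(2 × 0.6723) = 0.3194
  P₀ = 1/(1.6554 + 0.3194) = 0.5064
  Lq = P₀·a^2·ρ / (2!(1-ρ)²) = 0.5064 × 0.4295 × 0.3277 / (2 × 0.4520) = 0.07884
  Wq_B = Lq/λ = 0.078836/11.6 = 0.0067962
  W_B = Wq_B + 1/μ = 0.0067962 + 0.056497 = 0.06329

Since W_A = 0.05319 < W_B = 0.06329, Option A (single fast server) has the shorter time in system.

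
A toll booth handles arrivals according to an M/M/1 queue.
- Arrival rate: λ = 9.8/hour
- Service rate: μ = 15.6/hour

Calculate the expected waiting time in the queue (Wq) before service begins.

First, compute utilization: ρ = λ/μ = 9.8/15.6 = 0.6282
For M/M/1: Wq = λ/(μ(μ-λ))
Wq = 9.8/(15.6 × (15.6-9.8))
Wq = 9.8/(15.6 × 5.80)
Wq = 0.1083 hours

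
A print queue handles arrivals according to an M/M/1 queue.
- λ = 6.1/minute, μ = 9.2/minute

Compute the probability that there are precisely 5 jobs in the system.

ρ = λ/μ = 6.1/9.2 = 0.66304
P(n) = (1-ρ)ρⁿ
P(5) = (1-0.66304) × 0.66304^5
P(5) = 0.33696 × 0.12814
P(5) = 0.04318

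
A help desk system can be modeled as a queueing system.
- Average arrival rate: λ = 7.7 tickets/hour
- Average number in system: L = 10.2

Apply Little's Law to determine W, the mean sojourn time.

Little's Law: L = λW, so W = L/λ
W = 10.2/7.7 = 1.3247 hours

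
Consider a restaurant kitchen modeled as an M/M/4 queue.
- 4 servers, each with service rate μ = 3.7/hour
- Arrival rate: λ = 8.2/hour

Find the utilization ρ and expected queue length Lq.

Traffic intensity: ρ = λ/(cμ) = 8.2/(4×3.7) = 0.5541
Since ρ = 0.5541 < 1, system is stable.
Offered load a = λ/μ = cρ = 8.2/3.7 = 2.2162
P₀ = [ Σₙ₌₀^3 aⁿ/n! + a^4/(4!(1-ρ)) ]⁻¹
Σ = a^0/0! + a^1/1! + a^2/2! + a^3/3! = 1.0000 + 2.2162 + 2.4558 + 1.8142 = 7.4862
a^4/(4!(1-ρ)) = 24.1240/(24 × 0.44595) = 2.2540
P₀ = 1/(7.4862 + 2.2540) = 0.1027
Lq = P₀·a^4·ρ / (4!(1-ρ)²) = 0.10267 × 24.1240 × 0.55405 / (24 × 0.19887) = 0.2875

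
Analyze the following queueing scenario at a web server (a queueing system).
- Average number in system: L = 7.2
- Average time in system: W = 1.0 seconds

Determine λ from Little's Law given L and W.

Little's Law: L = λW, so λ = L/W
λ = 7.2/1.0 = 7.2000 requests/second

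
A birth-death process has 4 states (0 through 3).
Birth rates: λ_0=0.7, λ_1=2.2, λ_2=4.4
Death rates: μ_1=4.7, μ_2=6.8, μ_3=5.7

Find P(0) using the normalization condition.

Ratios P(n)/P(0) = (λ₀···λₙ₋₁)/(μ₁···μₙ):
P(1)/P(0) = (0.7)/(4.7) = 0.1489
P(2)/P(0) = (0.7×2.2)/(4.7×6.8) = 0.04819
P(3)/P(0) = (0.7×2.2×4.4)/(4.7×6.8×5.7) = 0.03720

Normalization: ∑ P(n) = 1
P(0) × (1.0000 + 0.1489 + 0.04819 + 0.03720) = 1
P(0) × 1.2343 = 1
P(0) = 1/1.2343 = 0.8102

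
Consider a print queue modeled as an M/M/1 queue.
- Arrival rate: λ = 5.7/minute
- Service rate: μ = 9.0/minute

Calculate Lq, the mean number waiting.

ρ = λ/μ = 5.7/9.0 = 0.6333
For M/M/1: Lq = λ²/(μ(μ-λ))
Lq = 32.49/(9.0 × 3.30)
Lq = 1.0939 jobs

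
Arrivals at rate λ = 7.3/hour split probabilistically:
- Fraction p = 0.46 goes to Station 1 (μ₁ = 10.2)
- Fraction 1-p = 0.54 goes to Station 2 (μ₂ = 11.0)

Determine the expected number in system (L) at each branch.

Effective rates: λ₁ = 7.3×0.46 = 3.358, λ₂ = 7.3×0.54 = 3.942
Station 1: ρ₁ = 3.358/10.2 = 0.3292, L₁ = ρ₁/(1-ρ₁) = 0.3292/(1-0.3292) = 0.4908
Station 2: ρ₂ = 3.942/11.0 = 0.35836, L₂ = ρ₂/(1-ρ₂) = 0.35836/(1-0.35836) = 0.5585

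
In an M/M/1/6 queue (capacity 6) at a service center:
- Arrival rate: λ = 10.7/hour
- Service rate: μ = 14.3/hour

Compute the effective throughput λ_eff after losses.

ρ = λ/μ = 10.7/14.3 = 0.74825
P₀ = (1-ρ)/(1-ρ^(K+1)) = (1-0.74825)/(1-0.74825^7) = 0.25175/0.86868 = 0.2898
P_K = P₀×ρ^K = 0.2898 × 0.74825^6 = 0.2898 × 0.1755 = 0.05086
λ_eff = λ(1-P_K) = 10.7 × (1 - 0.05086) = 10.7 × 0.94914 = 10.1558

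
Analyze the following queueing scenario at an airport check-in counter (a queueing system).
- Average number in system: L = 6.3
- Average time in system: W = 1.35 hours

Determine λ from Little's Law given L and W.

Little's Law: L = λW, so λ = L/W
λ = 6.3/1.35 = 4.6667 passengers/hour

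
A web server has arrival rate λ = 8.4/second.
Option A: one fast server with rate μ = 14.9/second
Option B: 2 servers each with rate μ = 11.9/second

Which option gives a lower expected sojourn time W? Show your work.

Option A: single server μ = 14.9 (M/M/1)
  ρ_A = 8.4/14.9 = 0.5638
  W_A = 1/(μ-λ) = 1/(14.9-8.4) = 1/6.50 = 0.1538

Option B: 2 servers μ = 11.9 (M/M/2)
  ρ_B = λ/(cμ) = 8.4/(2×11.9) = 0.3529
  Offered load a = λ/μ = cρ = 8.4/11.9 = 0.7059
  P₀ = [ Σₙ₌₀^1 aⁿ/n! + a^2/(2!(1-ρ)) ]⁻¹
  Σ = a^0/0! + a^1/1! = 1.0000 + 0.7059 = 1.7059
  a^2/(2!(1-ρ)) = 0.4983/(2 × 0.6471) = 0.3850
  P₀ = 1/(1.7059 + 0.3850) = 0.4783
  Lq = P₀·a^2·ρ / (2!(1-ρ)²) = 0.4783 × 0.4983 × 0.3529 / (2 × 0.4187) = 0.1004
  Wq_B = Lq/λ = 0.10044/8.4 = 0.01196
  W_B = Wq_B + 1/μ = 0.01196 + 0.08403 = 0.09599

Since W_B = 0.09599 < W_A = 0.1538, Option B (multiple servers) has the shorter time in system.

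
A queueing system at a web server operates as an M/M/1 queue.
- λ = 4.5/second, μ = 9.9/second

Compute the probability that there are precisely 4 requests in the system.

ρ = λ/μ = 4.5/9.9 = 0.4545
P(n) = (1-ρ)ρⁿ
P(4) = (1-0.4545) × 0.4545^4
P(4) = 0.5455 × 0.04267
P(4) = 0.02328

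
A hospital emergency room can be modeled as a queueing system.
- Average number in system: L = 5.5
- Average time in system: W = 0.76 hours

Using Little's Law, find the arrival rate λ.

Little's Law: L = λW, so λ = L/W
λ = 5.5/0.76 = 7.2368 patients/hour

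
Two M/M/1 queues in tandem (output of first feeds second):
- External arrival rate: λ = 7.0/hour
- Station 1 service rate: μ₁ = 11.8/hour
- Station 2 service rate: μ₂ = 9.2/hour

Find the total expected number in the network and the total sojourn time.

By Jackson's theorem, each station behaves as independent M/M/1.
Station 1: ρ₁ = 7.0/11.8 = 0.5932, L₁ = ρ₁/(1-ρ₁) = λ/(μ₁-λ) = 7.0/4.80 = 1.45833
Station 2: ρ₂ = 7.0/9.2 = 0.7609, L₂ = ρ₂/(1-ρ₂) = λ/(μ₂-λ) = 7.0/2.20 = 3.18182
Total: L = L₁ + L₂ = 1.45833 + 3.18182 = 4.6402
W = L/λ = 4.6402/7.0 = 0.6629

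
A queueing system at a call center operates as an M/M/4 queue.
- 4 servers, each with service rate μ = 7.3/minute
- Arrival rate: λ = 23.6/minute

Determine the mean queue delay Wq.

Traffic intensity: ρ = λ/(cμ) = 23.6/(4×7.3) = 0.8082
Since ρ = 0.8082 < 1, system is stable.
Offered load a = λ/μ = cρ = 23.6/7.3 = 3.2329
P₀ = [ Σₙ₌₀^3 aⁿ/n! + a^4/(4!(1-ρ)) ]⁻¹
Σ = a^0/0! + a^1/1! + a^2/2! + a^3/3! = 1.0000 + 3.2329 + 5.2257 + 5.6314 = 15.0900
a^4/(4!(1-ρ)) = 109.2337/(24 × 0.191781) = 23.7323
P₀ = 1/(15.0900 + 23.7323) = 0.02576
Lq = P₀·a^4·ρ / (4!(1-ρ)²) = 0.025758 × 109.2337 × 0.80822 / (24 × 0.036780) = 2.5762
Wq = Lq/λ = 2.5762/23.6 = 0.1092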